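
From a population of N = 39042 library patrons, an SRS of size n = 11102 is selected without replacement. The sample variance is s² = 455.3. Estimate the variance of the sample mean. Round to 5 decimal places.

0.02935

Under SRS without replacement, Var(ȳ) = (1 − f)·s²/n with f = n/N = 11102/39042 = 0.28436043.
Var(ȳ) = (1 − 0.28436043)·455.3/11102 = 0.71563957·0.041010629 = 0.029348829.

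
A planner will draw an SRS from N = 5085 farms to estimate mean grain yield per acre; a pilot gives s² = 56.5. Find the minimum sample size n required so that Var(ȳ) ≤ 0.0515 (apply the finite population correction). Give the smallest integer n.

903

Without fpc, n₀ = s²/D = 56.5/0.0515 = 1097.0874.
With fpc, (1 − n/N)·s²/n ≤ D requires n ≥ n₀/(1 + n₀/N) = 1097.0874/(1 + 1097.0874/5085) = 902.3958.
Rounding up, n = 903.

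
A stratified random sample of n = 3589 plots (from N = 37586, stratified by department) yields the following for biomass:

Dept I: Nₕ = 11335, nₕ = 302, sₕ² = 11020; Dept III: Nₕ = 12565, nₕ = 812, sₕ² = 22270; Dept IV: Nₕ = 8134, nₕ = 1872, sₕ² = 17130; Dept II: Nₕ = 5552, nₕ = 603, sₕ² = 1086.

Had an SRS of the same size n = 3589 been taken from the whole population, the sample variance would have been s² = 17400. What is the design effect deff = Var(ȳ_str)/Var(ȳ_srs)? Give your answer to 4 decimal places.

Var(ȳ_str) = Σ Wₕ²(1−fₕ)sₕ²/nₕ with Wₕ = Nₕ/37586:
  Dept I: (11335/37586)²·(1−302/11335)·11020/302 = 3.2302607
  Dept III: (12565/37586)²·(1−812/12565)·22270/812 = 2.8669703
  Dept IV: (8134/37586)²·(1−1872/8134)·17130/1872 = 0.32992599
  Dept II: (5552/37586)²·(1−603/5552)·1086/603 = 0.035028957
  → Var(ȳ_str) = 6.4621859.
Var(ȳ_srs) = (1 − 3589/37586)·17400/3589 = 4.3852088.
deff = 6.4621859 / 4.3852088 = 1.4736.

1.4736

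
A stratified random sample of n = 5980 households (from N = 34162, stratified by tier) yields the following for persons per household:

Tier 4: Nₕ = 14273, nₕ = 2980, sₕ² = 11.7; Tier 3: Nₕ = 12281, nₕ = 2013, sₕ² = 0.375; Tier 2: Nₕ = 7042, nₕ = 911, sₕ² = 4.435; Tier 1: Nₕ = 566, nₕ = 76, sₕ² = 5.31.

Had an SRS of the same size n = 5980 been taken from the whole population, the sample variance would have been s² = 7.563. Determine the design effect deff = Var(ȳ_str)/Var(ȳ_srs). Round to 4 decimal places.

0.7276

Var(ȳ_str) = Σ Wₕ²(1−fₕ)sₕ²/nₕ with Wₕ = Nₕ/34162:
  Tier 4: (14273/34162)²·(1−2980/14273)·11.7/2980 = 5.4226006 × 10^-4
  Tier 3: (12281/34162)²·(1−2013/12281)·0.375/2013 = 2.0128922 × 10^-5
  Tier 2: (7042/34162)²·(1−911/7042)·4.435/911 = 1.8010095 × 10^-4
  Tier 1: (566/34162)²·(1−76/566)·5.31/76 = 1.6603776 × 10^-5
  → Var(ȳ_str) = 7.5909371 × 10^-4.
Var(ȳ_srs) = (1 − 5980/34162)·7.563/5980 = 0.0010433294.
deff = (7.5909371 × 10^-4) / 0.0010433294 = 0.7276.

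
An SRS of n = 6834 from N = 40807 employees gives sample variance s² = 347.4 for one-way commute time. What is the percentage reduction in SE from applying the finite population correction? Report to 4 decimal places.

8.7570

f = n/N = 6834/40807 = 0.16747127.
SE_no-fpc = √(s²/n) = 0.22546411; SE_fpc = √((1−f)s²/n) = 0.20572025.
Ratio = √(1−f) = 0.91243012. Reduction = 100·(1 − 0.91243012) = 8.7570%.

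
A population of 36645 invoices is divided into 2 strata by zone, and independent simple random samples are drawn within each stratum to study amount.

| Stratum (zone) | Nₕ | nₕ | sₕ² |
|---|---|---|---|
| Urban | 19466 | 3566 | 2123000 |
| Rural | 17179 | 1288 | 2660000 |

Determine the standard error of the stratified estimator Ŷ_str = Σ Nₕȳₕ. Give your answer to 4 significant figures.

Var(Ŷ_str) = Σₕ Nₕ²(1 − fₕ)sₕ²/nₕ.
Urban: 19466²·(1 − 3566/19466)·2123000/3566 = 1.8426485 × 10^11.
Rural: 17179²·(1 − 1288/17179)·2660000/1288 = 5.6378677 × 10^11.
Sum = 7.4805162 × 10^11.
SE = √(7.4805162 × 10^11) = 864900.

864900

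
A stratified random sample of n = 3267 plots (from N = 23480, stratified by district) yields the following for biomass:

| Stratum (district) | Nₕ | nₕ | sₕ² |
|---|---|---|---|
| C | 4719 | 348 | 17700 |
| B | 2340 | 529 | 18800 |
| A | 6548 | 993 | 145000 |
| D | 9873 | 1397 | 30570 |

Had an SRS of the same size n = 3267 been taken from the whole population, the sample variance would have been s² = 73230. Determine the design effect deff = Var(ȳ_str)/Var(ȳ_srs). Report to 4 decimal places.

0.7842

Var(ȳ_str) = Σ Wₕ²(1−fₕ)sₕ²/nₕ with Wₕ = Nₕ/23480:
  C: (4719/23480)²·(1−348/4719)·17700/348 = 1.9029554
  B: (2340/23480)²·(1−529/2340)·18800/529 = 0.27317459
  A: (6548/23480)²·(1−993/6548)·145000/993 = 9.6341921
  D: (9873/23480)²·(1−1397/9873)·30570/1397 = 3.3215664
  → Var(ȳ_str) = 15.131888.
Var(ȳ_srs) = (1 − 3267/23480)·73230/3267 = 19.296235.
deff = 15.131888 / 19.296235 = 0.7842.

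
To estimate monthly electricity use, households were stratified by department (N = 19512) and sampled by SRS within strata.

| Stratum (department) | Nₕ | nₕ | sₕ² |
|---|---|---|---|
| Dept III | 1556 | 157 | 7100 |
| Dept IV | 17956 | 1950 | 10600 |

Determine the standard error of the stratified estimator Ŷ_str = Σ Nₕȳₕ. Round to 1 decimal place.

40752.2

Var(Ŷ_str) = Σₕ Nₕ²(1 − fₕ)sₕ²/nₕ.
Dept III: 1556²·(1 − 157/1556)·7100/157 = 9.8443264 × 10^7.
Dept IV: 17956²·(1 − 1950/17956)·10600/1950 = 1.5622972 × 10^9.
Sum = 1.6607405 × 10^9.
SE = √(1.6607405 × 10^9) = 40752.2.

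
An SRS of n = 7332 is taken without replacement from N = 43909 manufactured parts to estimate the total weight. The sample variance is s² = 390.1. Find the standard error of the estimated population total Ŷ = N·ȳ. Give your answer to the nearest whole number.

Var(Ŷ) = N²·Var(ȳ) = N²·(1 − n/N)·s²/n.
f = 7332/43909 = 0.16698171; Var(ȳ) = 0.83301829·390.1/7332 = 0.044320845.
Var(Ŷ) = 43909² · 0.044320845 = 8.5450602 × 10^7.
SE(Ŷ) = √(8.5450602 × 10^7) = 9244.

9244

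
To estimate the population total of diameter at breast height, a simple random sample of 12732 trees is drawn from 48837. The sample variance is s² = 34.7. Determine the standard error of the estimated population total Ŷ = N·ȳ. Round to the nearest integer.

2192

Var(Ŷ) = N²·Var(ȳ) = N²·(1 − n/N)·s²/n.
f = 12732/48837 = 0.26070397; Var(ȳ) = 0.73929603·34.7/12732 = 0.0020148894.
Var(Ŷ) = 48837² · 0.0020148894 = 4.8056171 × 10^6.
SE(Ŷ) = √(4.8056171 × 10^6) = 2192.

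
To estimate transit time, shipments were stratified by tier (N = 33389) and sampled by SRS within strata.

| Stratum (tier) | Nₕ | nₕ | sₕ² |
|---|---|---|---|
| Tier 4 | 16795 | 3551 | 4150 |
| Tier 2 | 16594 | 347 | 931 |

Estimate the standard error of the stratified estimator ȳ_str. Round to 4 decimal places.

0.9392

Var(ȳ_str) = Σₕ Wₕ²(1 − fₕ)sₕ²/nₕ with Wₕ = Nₕ/N, N = 33389.
Tier 4: Wₕ = 0.50300997; term = 0.50300997²·(1 − 0.21143197)·4150/3551 = 0.23317919.
Tier 2: Wₕ = 0.49699003; term = 0.49699003²·(1 − 0.02091117)·931/347 = 0.64884005.
Sum = 0.88201924.
SE = √(0.88201924) = 0.9392.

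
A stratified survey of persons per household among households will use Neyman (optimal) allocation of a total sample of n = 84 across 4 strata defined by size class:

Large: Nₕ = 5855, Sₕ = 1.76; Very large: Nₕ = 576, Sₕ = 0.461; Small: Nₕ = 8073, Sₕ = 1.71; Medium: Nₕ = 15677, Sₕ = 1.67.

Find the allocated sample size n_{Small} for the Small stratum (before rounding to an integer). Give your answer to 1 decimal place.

Neyman allocation: nₕ = n·NₕSₕ / Σⱼ NⱼSⱼ.
Σ NⱼSⱼ = 5855·1.76 + 576·0.461 + 8073·1.71 + 15677·1.67 = 50555.756.
n_{Small} = 84·8073·1.71 / 50555.756 = 22.9.

22.9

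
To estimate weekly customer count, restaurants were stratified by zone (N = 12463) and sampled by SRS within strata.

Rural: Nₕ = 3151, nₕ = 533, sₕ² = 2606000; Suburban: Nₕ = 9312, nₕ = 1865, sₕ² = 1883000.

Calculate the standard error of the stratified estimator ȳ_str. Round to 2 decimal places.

Var(ȳ_str) = Σₕ Wₕ²(1 − fₕ)sₕ²/nₕ with Wₕ = Nₕ/N, N = 12463.
Rural: Wₕ = 0.25282837; term = 0.25282837²·(1 − 0.16915265)·2606000/533 = 259.66897.
Suburban: Wₕ = 0.74717163; term = 0.74717163²·(1 − 0.20027921)·1883000/1865 = 450.76544.
Sum = 710.43441.
SE = √(710.43441) = 26.65.

26.65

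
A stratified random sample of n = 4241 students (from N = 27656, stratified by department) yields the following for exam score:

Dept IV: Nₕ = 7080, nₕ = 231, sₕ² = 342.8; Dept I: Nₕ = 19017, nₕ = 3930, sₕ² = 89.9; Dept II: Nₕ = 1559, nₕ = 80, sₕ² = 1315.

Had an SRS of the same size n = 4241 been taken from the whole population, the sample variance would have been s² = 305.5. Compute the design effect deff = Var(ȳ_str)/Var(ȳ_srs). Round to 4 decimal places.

Var(ȳ_str) = Σ Wₕ²(1−fₕ)sₕ²/nₕ with Wₕ = Nₕ/27656:
  Dept IV: (7080/27656)²·(1−231/7080)·342.8/231 = 0.094082863
  Dept I: (19017/27656)²·(1−3930/19017)·89.9/3930 = 0.0085809092
  Dept II: (1559/27656)²·(1−80/1559)·1315/80 = 0.049553156
  → Var(ȳ_str) = 0.15221693.
Var(ȳ_srs) = (1 − 4241/27656)·305.5/4241 = 0.06098847.
deff = 0.15221693 / 0.06098847 = 2.4958.

2.4958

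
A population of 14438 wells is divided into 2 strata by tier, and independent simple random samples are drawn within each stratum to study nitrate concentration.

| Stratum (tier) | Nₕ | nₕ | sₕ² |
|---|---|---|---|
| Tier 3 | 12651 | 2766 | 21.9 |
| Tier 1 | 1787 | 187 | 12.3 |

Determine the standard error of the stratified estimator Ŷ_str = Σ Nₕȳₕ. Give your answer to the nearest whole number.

1085

Var(Ŷ_str) = Σₕ Nₕ²(1 − fₕ)sₕ²/nₕ.
Tier 3: 12651²·(1 − 2766/12651)·21.9/2766 = 990132.85.
Tier 1: 1787²·(1 − 187/1787)·12.3/187 = 188065.03.
Sum = 1.1781979 × 10^6.
SE = √(1.1781979 × 10^6) = 1085.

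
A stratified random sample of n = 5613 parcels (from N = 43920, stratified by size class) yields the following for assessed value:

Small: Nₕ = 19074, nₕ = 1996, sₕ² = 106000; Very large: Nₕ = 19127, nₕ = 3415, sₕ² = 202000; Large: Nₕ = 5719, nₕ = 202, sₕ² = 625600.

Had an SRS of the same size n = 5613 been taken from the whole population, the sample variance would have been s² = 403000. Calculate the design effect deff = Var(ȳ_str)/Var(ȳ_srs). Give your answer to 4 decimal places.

Var(ȳ_str) = Σ Wₕ²(1−fₕ)sₕ²/nₕ with Wₕ = Nₕ/43920:
  Small: (19074/43920)²·(1−1996/19074)·106000/1996 = 8.9680796
  Very large: (19127/43920)²·(1−3415/19127)·202000/3415 = 9.2154029
  Large: (5719/43920)²·(1−202/5719)·625600/202 = 50.657504
  → Var(ȳ_str) = 68.840987.
Var(ȳ_srs) = (1 − 5613/43920)·403000/5613 = 62.621839.
deff = 68.840987 / 62.621839 = 1.0993.

1.0993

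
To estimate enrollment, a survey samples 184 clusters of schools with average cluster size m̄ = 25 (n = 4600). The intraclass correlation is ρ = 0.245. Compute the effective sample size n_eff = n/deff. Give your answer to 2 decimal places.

deff = 1 + (25 − 1)·0.245 = 1 + 5.88 = 6.88.
n_eff = 4600 / 6.88 = 668.60.

668.60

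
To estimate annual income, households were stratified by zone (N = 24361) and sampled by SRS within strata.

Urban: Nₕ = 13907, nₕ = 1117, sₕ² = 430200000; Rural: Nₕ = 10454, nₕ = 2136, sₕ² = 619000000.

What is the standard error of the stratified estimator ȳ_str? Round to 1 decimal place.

Var(ȳ_str) = Σₕ Wₕ²(1 − fₕ)sₕ²/nₕ with Wₕ = Nₕ/N, N = 24361.
Urban: Wₕ = 0.57087147; term = 0.57087147²·(1 − 0.08031926)·430200000/1117 = 115433.27.
Rural: Wₕ = 0.42912853; term = 0.42912853²·(1 − 0.20432370)·619000000/2136 = 42462.014.
Sum = 157895.28.
SE = √(157895.28) = 397.4.

397.4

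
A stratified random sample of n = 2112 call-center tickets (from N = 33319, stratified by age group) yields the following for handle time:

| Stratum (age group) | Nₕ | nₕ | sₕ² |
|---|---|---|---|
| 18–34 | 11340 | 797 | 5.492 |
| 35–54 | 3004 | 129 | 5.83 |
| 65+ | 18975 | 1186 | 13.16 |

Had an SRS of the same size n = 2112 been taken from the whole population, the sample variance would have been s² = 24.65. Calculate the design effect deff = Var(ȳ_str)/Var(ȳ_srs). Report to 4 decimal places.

Var(ȳ_str) = Σ Wₕ²(1−fₕ)sₕ²/nₕ with Wₕ = Nₕ/33319:
  18–34: (11340/33319)²·(1−797/11340)·5.492/797 = 7.4210533 × 10^-4
  35–54: (3004/33319)²·(1−129/3004)·5.83/129 = 3.5158692 × 10^-4
  65+: (18975/33319)²·(1−1186/18975)·13.16/1186 = 0.0033738099
  → Var(ȳ_str) = 0.0044675022.
Var(ȳ_srs) = (1 − 2112/33319)·24.65/2112 = 0.010931583.
deff = 0.0044675022 / 0.010931583 = 0.4087.

0.4087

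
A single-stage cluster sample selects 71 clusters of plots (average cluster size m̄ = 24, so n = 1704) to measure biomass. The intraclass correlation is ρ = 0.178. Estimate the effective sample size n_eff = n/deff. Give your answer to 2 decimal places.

334.51

deff = 1 + (24 − 1)·0.178 = 1 + 4.094 = 5.094.
n_eff = 1704 / 5.094 = 334.51.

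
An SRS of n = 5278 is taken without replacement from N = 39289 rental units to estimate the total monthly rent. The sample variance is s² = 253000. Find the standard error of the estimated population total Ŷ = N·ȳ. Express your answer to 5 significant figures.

253090

Var(Ŷ) = N²·Var(ȳ) = N²·(1 − n/N)·s²/n.
f = 5278/39289 = 0.13433786; Var(ȳ) = 0.86566214·253000/5278 = 41.495362.
Var(Ŷ) = 39289² · 41.495362 = 6.40533 × 10^10.
SE(Ŷ) = √(6.40533 × 10^10) = 253090.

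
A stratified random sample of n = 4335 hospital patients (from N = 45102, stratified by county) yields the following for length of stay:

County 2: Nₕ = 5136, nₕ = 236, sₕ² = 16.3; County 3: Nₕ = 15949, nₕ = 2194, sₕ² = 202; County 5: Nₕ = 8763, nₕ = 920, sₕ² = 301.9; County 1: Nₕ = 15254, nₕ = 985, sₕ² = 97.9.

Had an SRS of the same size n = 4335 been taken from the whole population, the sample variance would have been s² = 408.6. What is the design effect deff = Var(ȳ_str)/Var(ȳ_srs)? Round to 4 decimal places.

0.3815

Var(ȳ_str) = Σ Wₕ²(1−fₕ)sₕ²/nₕ with Wₕ = Nₕ/45102:
  County 2: (5136/45102)²·(1−236/5136)·16.3/236 = 8.5448628 × 10^-4
  County 3: (15949/45102)²·(1−2194/15949)·202/2194 = 0.0099292672
  County 5: (8763/45102)²·(1−920/8763)·301.9/920 = 0.011087119
  County 1: (15254/45102)²·(1−985/15254)·97.9/985 = 0.010634869
  → Var(ȳ_str) = 0.032505741.
Var(ȳ_srs) = (1 − 4335/45102)·408.6/4335 = 0.08519659.
deff = 0.032505741 / 0.08519659 = 0.3815.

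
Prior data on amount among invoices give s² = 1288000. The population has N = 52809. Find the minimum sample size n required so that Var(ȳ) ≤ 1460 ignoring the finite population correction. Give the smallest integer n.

Without fpc, n₀ = s²/D = 1288000/1460 = 882.1918.
Rounding up, n = 883.

883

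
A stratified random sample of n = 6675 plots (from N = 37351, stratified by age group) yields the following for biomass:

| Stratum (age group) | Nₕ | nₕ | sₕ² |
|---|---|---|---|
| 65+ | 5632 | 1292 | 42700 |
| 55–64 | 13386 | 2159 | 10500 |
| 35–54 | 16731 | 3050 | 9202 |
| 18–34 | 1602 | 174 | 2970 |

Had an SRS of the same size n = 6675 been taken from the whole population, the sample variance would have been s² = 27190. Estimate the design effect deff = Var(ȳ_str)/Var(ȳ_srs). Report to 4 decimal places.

0.4860

Var(ȳ_str) = Σ Wₕ²(1−fₕ)sₕ²/nₕ with Wₕ = Nₕ/37351:
  65+: (5632/37351)²·(1−1292/5632)·42700/1292 = 0.57904627
  55–64: (13386/37351)²·(1−2159/13386)·10500/2159 = 0.52389799
  35–54: (16731/37351)²·(1−3050/16731)·9202/3050 = 0.49501421
  18–34: (1602/37351)²·(1−174/1602)·2970/174 = 0.027989391
  → Var(ȳ_str) = 1.6259479.
Var(ȳ_srs) = (1 − 6675/37351)·27190/6675 = 3.3454491.
deff = 1.6259479 / 3.3454491 = 0.4860.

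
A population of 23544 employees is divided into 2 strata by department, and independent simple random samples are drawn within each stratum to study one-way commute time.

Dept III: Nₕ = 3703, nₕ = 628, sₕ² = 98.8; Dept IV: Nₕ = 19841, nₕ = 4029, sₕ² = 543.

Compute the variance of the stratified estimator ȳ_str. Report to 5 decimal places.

0.07951

Var(ȳ_str) = Σₕ Wₕ²(1 − fₕ)sₕ²/nₕ with Wₕ = Nₕ/N, N = 23544.
Dept III: Wₕ = 0.15727999; term = 0.15727999²·(1 − 0.16959222)·98.8/628 = 0.0032317342.
Dept IV: Wₕ = 0.84272001; term = 0.84272001²·(1 − 0.20306436)·543/4029 = 0.076276793.
Sum = 0.079508527.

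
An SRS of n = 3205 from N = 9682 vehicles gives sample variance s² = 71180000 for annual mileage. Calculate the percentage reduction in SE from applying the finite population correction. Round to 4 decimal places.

f = n/N = 3205/9682 = 0.33102665.
SE_no-fpc = √(s²/n) = 149.02701; SE_fpc = √((1−f)s²/n) = 121.89037.
Ratio = √(1−f) = 0.81790791. Reduction = 100·(1 − 0.81790791) = 18.2092%.

18.2092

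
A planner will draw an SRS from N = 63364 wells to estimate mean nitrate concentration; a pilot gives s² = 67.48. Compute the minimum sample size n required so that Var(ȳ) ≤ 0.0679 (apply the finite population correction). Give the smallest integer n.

979

Without fpc, n₀ = s²/D = 67.48/0.0679 = 993.8144.
With fpc, (1 − n/N)·s²/n ≤ D requires n ≥ n₀/(1 + n₀/N) = 993.8144/(1 + 993.8144/63364) = 978.4679.
Rounding up, n = 979.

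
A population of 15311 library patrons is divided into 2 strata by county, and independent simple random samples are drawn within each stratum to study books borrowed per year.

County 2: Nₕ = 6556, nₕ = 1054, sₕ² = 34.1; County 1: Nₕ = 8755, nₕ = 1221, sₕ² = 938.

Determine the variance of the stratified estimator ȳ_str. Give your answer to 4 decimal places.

Var(ȳ_str) = Σₕ Wₕ²(1 − fₕ)sₕ²/nₕ with Wₕ = Nₕ/N, N = 15311.
County 2: Wₕ = 0.42818888; term = 0.42818888²·(1 − 0.16076876)·34.1/1054 = 0.0049781295.
County 1: Wₕ = 0.57181112; term = 0.57181112²·(1 − 0.13946316)·938/1221 = 0.21615328.
Sum = 0.22113141.

0.2211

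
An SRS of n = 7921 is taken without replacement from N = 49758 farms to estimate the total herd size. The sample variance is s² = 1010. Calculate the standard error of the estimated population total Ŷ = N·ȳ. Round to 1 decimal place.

16292.3

Var(Ŷ) = N²·Var(ȳ) = N²·(1 − n/N)·s²/n.
f = 7921/49758 = 0.15919048; Var(ȳ) = 0.84080952·1010/7921 = 0.10721091.
Var(Ŷ) = 49758² · 0.10721091 = 2.6543905 × 10^8.
SE(Ŷ) = √(2.6543905 × 10^8) = 16292.3.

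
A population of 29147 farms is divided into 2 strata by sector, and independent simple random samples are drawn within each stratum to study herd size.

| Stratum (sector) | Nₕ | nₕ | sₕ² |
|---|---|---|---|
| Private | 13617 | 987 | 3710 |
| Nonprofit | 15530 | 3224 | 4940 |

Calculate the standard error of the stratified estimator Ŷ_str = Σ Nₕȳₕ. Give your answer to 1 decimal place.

30647.9

Var(Ŷ_str) = Σₕ Nₕ²(1 − fₕ)sₕ²/nₕ.
Private: 13617²·(1 − 987/13617)·3710/987 = 6.4645983 × 10^8.
Nonprofit: 15530²·(1 − 3224/15530)·4940/3224 = 2.9283318 × 10^8.
Sum = 9.3929301 × 10^8.
SE = √(9.3929301 × 10^8) = 30647.9.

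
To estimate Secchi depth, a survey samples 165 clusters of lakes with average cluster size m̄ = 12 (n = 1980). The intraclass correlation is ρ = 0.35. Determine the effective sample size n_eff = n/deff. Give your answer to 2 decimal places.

deff = 1 + (12 − 1)·0.35 = 1 + 3.85 = 4.85.
n_eff = 1980 / 4.85 = 408.25.

408.25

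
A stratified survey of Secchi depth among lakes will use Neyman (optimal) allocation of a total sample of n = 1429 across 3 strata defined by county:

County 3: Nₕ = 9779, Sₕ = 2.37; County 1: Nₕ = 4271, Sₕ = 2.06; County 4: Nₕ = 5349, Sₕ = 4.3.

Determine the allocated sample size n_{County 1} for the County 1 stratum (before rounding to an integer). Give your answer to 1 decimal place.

Neyman allocation: nₕ = n·NₕSₕ / Σⱼ NⱼSⱼ.
Σ NⱼSⱼ = 9779·2.37 + 4271·2.06 + 5349·4.3 = 54975.19.
n_{County 1} = 1429·4271·2.06 / 54975.19 = 228.7.

228.7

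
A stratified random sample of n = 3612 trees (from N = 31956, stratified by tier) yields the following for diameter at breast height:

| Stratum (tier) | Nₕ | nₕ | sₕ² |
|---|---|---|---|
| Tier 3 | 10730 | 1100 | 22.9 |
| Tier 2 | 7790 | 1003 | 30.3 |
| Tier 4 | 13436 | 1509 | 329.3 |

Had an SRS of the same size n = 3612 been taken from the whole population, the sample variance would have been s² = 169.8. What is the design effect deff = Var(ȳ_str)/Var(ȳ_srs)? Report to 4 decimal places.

Var(ȳ_str) = Σ Wₕ²(1−fₕ)sₕ²/nₕ with Wₕ = Nₕ/31956:
  Tier 3: (10730/31956)²·(1−1100/10730)·22.9/1100 = 0.0021065122
  Tier 2: (7790/31956)²·(1−1003/7790)·30.3/1003 = 0.0015640556
  Tier 4: (13436/31956)²·(1−1509/13436)·329.3/1509 = 0.034245135
  → Var(ȳ_str) = 0.037915703.
Var(ȳ_srs) = (1 − 3612/31956)·169.8/3612 = 0.041696411.
deff = 0.037915703 / 0.041696411 = 0.9093.

0.9093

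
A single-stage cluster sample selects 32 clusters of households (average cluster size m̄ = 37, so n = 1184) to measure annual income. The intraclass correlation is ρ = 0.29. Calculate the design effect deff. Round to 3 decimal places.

deff = 1 + (37 − 1)·0.29 = 1 + 10.44 = 11.44.

11.440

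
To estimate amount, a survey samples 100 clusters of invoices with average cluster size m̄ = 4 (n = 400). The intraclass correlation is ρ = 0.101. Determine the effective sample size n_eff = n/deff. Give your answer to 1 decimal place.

307.0

deff = 1 + (4 − 1)·0.101 = 1 + 0.303 = 1.303.
n_eff = 400 / 1.303 = 307.0.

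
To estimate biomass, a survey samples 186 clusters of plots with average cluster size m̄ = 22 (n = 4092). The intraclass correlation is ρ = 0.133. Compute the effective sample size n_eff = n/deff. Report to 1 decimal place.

deff = 1 + (22 − 1)·0.133 = 1 + 2.793 = 3.793.
n_eff = 4092 / 3.793 = 1078.8.

1078.8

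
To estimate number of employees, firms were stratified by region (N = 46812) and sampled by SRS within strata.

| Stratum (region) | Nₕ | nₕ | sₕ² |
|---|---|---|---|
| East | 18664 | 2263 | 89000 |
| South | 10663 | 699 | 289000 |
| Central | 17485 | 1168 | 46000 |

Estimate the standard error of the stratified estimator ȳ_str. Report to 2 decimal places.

5.54

Var(ȳ_str) = Σₕ Wₕ²(1 − fₕ)sₕ²/nₕ with Wₕ = Nₕ/N, N = 46812.
East: Wₕ = 0.39870119; term = 0.39870119²·(1 − 0.12124946)·89000/2263 = 5.4937149.
South: Wₕ = 0.22778347; term = 0.22778347²·(1 − 0.06555378)·289000/699 = 20.045616.
Central: Wₕ = 0.37351534; term = 0.37351534²·(1 − 0.06680011)·46000/1168 = 5.1275104.
Sum = 30.666841.
SE = √(30.666841) = 5.54.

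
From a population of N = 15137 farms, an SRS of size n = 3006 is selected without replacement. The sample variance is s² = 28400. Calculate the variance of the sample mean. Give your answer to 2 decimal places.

7.57

Under SRS without replacement, Var(ȳ) = (1 − f)·s²/n with f = n/N = 3006/15137 = 0.19858625.
Var(ȳ) = (1 − 0.19858625)·28400/3006 = 0.80141375·9.4477711 = 7.5715737.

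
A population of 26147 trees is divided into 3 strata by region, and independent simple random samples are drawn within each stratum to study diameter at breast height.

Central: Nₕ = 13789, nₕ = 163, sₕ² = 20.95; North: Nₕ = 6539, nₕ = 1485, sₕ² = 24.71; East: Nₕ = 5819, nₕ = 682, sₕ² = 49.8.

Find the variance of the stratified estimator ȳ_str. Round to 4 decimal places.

Var(ȳ_str) = Σₕ Wₕ²(1 − fₕ)sₕ²/nₕ with Wₕ = Nₕ/N, N = 26147.
Central: Wₕ = 0.52736452; term = 0.52736452²·(1 − 0.01182102)·20.95/163 = 0.035322696.
North: Wₕ = 0.25008605; term = 0.25008605²·(1 − 0.22709894)·24.71/1485 = 8.0435753 × 10^-4.
East: Wₕ = 0.22254943; term = 0.22254943²·(1 − 0.11720227)·49.8/682 = 0.0031927077.
Sum = 0.039319761.

0.0393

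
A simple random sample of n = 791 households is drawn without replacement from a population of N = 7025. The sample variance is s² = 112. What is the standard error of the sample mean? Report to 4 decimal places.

Under SRS without replacement, Var(ȳ) = (1 − f)·s²/n with f = n/N = 791/7025 = 0.11259786.
Var(ȳ) = (1 − 0.11259786)·112/791 = 0.88740214·0.14159292 = 0.12564986.
SE(ȳ) = √(0.12564986) = 0.3545.

0.3545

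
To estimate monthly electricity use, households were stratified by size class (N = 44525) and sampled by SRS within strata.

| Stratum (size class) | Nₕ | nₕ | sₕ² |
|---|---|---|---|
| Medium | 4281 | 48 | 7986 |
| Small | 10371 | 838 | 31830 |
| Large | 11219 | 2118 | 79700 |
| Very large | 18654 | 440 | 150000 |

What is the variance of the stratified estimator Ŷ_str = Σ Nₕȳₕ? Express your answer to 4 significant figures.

Var(Ŷ_str) = Σₕ Nₕ²(1 − fₕ)sₕ²/nₕ.
Medium: 4281²·(1 − 48/4281)·7986/48 = 3.0149601 × 10^9.
Small: 10371²·(1 − 838/10371)·31830/838 = 3.7552845 × 10^9.
Large: 11219²·(1 − 2118/11219)·79700/2118 = 3.8421616 × 10^9.
Very large: 18654²·(1 − 440/18654)·150000/440 = 1.1582862 × 10^11.
Sum = 1.2644103 × 10^11.

1.264 × 10^11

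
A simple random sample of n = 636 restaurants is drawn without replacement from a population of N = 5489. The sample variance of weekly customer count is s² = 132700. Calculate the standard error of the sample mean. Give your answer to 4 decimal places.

Under SRS without replacement, Var(ȳ) = (1 − f)·s²/n with f = n/N = 636/5489 = 0.11586810.
Var(ȳ) = (1 − 0.11586810)·132700/636 = 0.88413190·208.6478 = 184.47217.
SE(ȳ) = √(184.47217) = 13.5821.

13.5821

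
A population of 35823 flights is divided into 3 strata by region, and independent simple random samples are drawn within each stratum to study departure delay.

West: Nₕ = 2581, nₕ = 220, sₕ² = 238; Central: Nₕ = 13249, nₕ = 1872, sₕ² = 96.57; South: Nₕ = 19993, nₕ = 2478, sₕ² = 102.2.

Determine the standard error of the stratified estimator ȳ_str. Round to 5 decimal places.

Var(ȳ_str) = Σₕ Wₕ²(1 − fₕ)sₕ²/nₕ with Wₕ = Nₕ/N, N = 35823.
West: Wₕ = 0.07204868; term = 0.07204868²·(1 − 0.08523828)·238/220 = 0.0051370567.
Central: Wₕ = 0.36984619; term = 0.36984619²·(1 − 0.14129368)·96.57/1872 = 0.0060593123.
South: Wₕ = 0.55810513; term = 0.55810513²·(1 − 0.12394338)·102.2/2478 = 0.011254178.
Sum = 0.022450547.
SE = √(0.022450547) = 0.14984.

0.14984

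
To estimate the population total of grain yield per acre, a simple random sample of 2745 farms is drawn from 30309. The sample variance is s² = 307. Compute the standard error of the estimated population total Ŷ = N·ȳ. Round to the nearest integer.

Var(Ŷ) = N²·Var(ȳ) = N²·(1 − n/N)·s²/n.
f = 2745/30309 = 0.09056716; Var(ȳ) = 0.90943284·307/2745 = 0.1017107.
Var(Ŷ) = 30309² · 0.1017107 = 9.3435058 × 10^7.
SE(Ŷ) = √(9.3435058 × 10^7) = 9666.

9666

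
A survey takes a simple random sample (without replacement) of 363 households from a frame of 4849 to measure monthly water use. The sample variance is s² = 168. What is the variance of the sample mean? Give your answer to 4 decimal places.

0.4282

Under SRS without replacement, Var(ȳ) = (1 − f)·s²/n with f = n/N = 363/4849 = 0.07486080.
Var(ȳ) = (1 − 0.07486080)·168/363 = 0.92513920·0.46280992 = 0.4281636.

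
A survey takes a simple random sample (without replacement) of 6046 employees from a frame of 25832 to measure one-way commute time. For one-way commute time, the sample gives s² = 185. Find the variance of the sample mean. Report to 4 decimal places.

Under SRS without replacement, Var(ȳ) = (1 − f)·s²/n with f = n/N = 6046/25832 = 0.23405079.
Var(ȳ) = (1 − 0.23405079)·185/6046 = 0.76594921·0.030598743 = 0.023437083.

0.0234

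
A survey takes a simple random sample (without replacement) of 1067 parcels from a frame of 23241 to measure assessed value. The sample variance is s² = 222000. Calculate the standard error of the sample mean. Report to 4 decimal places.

14.0893

Under SRS without replacement, Var(ȳ) = (1 − f)·s²/n with f = n/N = 1067/23241 = 0.04591024.
Var(ȳ) = (1 − 0.04591024)·222000/1067 = 0.95408976·208.05998 = 198.5079.
SE(ȳ) = √(198.5079) = 14.0893.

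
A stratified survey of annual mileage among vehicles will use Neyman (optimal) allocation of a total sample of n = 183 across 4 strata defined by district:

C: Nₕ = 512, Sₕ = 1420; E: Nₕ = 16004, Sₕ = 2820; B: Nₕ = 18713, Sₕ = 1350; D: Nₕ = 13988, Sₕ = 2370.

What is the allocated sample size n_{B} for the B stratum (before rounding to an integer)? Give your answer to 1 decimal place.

44.3

Neyman allocation: nₕ = n·NₕSₕ / Σⱼ NⱼSⱼ.
Σ NⱼSⱼ = 512·1420 + 16004·2820 + 18713·1350 + 13988·2370 = 1.0427243 × 10^8.
n_{B} = 183·18713·1350 / (1.0427243 × 10^8) = 44.3.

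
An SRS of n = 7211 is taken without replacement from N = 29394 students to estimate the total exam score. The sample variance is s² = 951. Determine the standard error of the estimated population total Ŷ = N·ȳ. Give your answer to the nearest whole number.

9273

Var(Ŷ) = N²·Var(ȳ) = N²·(1 − n/N)·s²/n.
f = 7211/29394 = 0.24532217; Var(ȳ) = 0.75467783·951/7211 = 0.099528306.
Var(Ŷ) = 29394² · 0.099528306 = 8.5993177 × 10^7.
SE(Ŷ) = √(8.5993177 × 10^7) = 9273.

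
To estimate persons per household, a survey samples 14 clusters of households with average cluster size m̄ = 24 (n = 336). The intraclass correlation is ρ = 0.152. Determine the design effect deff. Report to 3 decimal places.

4.496

deff = 1 + (24 − 1)·0.152 = 1 + 3.496 = 4.496.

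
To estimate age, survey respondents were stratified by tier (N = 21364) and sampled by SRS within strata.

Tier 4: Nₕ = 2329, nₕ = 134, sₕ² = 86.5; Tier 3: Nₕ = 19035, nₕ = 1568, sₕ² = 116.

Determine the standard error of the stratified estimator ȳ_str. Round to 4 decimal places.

0.2472

Var(ȳ_str) = Σₕ Wₕ²(1 − fₕ)sₕ²/nₕ with Wₕ = Nₕ/N, N = 21364.
Tier 4: Wₕ = 0.10901517; term = 0.10901517²·(1 − 0.05753542)·86.5/134 = 0.0072301979.
Tier 3: Wₕ = 0.89098483; term = 0.89098483²·(1 − 0.08237457)·116/1568 = 0.053891217.
Sum = 0.061121415.
SE = √(0.061121415) = 0.2472.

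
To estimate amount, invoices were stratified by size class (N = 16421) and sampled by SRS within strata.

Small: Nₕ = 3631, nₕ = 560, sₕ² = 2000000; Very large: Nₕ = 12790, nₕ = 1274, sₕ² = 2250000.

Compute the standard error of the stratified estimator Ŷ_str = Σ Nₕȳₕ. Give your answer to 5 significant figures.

Var(Ŷ_str) = Σₕ Nₕ²(1 − fₕ)sₕ²/nₕ.
Small: 3631²·(1 − 560/3631)·2000000/560 = 3.9824289 × 10^10.
Very large: 12790²·(1 − 1274/12790)·2250000/1274 = 2.6012692 × 10^11.
Sum = 2.9995121 × 10^11.
SE = √(2.9995121 × 10^11) = 547680.

547680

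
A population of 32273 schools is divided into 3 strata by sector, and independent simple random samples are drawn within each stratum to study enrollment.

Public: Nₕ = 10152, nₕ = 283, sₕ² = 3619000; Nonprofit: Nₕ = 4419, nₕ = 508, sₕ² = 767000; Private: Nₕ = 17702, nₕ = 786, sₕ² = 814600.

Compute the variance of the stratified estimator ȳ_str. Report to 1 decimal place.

Var(ȳ_str) = Σₕ Wₕ²(1 − fₕ)sₕ²/nₕ with Wₕ = Nₕ/N, N = 32273.
Public: Wₕ = 0.31456636; term = 0.31456636²·(1 − 0.02787628)·3619000/283 = 1230.1221.
Nonprofit: Wₕ = 0.13692560; term = 0.13692560²·(1 − 0.11495814)·767000/508 = 25.053292.
Private: Wₕ = 0.54850804; term = 0.54850804²·(1 − 0.04440176)·814600/786 = 297.96359.
Sum = 1553.139.

1553.1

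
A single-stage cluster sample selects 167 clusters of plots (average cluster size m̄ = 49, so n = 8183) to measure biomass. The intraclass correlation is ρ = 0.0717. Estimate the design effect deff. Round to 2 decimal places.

4.44

deff = 1 + (49 − 1)·0.0717 = 1 + 3.4416 = 4.4416.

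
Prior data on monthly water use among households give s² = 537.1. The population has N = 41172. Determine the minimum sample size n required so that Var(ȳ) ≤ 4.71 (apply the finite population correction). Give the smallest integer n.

114

Without fpc, n₀ = s²/D = 537.1/4.71 = 114.0340.
With fpc, (1 − n/N)·s²/n ≤ D requires n ≥ n₀/(1 + n₀/N) = 114.0340/(1 + 114.0340/41172) = 113.7190.
Rounding up, n = 114.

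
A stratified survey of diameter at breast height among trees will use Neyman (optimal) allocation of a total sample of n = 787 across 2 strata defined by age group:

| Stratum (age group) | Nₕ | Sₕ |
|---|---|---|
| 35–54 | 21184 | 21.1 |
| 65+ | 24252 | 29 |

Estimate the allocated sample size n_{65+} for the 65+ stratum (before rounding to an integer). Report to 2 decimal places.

Neyman allocation: nₕ = n·NₕSₕ / Σⱼ NⱼSⱼ.
Σ NⱼSⱼ = 21184·21.1 + 24252·29 = 1.1502904 × 10^6.
n_{65+} = 787·24252·29 / (1.1502904 × 10^6) = 481.19.

481.19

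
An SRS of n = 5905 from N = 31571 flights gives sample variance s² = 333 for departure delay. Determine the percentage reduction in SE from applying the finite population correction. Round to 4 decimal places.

f = n/N = 5905/31571 = 0.18703874.
SE_no-fpc = √(s²/n) = 0.23747187; SE_fpc = √((1−f)s²/n) = 0.214115.
Ratio = √(1−f) = 0.90164364. Reduction = 100·(1 − 0.90164364) = 9.8356%.

9.8356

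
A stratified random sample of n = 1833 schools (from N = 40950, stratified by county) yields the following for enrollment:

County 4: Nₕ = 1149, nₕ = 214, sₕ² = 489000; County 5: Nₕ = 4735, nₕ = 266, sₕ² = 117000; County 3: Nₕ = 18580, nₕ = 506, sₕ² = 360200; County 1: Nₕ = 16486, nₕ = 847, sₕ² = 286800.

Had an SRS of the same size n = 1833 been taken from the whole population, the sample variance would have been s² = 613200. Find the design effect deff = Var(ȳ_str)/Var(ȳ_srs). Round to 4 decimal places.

0.6310

Var(ȳ_str) = Σ Wₕ²(1−fₕ)sₕ²/nₕ with Wₕ = Nₕ/40950:
  County 4: (1149/40950)²·(1−214/1149)·489000/214 = 1.4639253
  County 5: (4735/40950)²·(1−266/4735)·117000/266 = 5.5504315
  County 3: (18580/40950)²·(1−506/18580)·360200/506 = 142.55596
  County 1: (16486/40950)²·(1−847/16486)·286800/847 = 52.060963
  → Var(ȳ_str) = 201.63128.
Var(ȳ_srs) = (1 − 1833/40950)·613200/1833 = 319.55919.
deff = 201.63128 / 319.55919 = 0.6310.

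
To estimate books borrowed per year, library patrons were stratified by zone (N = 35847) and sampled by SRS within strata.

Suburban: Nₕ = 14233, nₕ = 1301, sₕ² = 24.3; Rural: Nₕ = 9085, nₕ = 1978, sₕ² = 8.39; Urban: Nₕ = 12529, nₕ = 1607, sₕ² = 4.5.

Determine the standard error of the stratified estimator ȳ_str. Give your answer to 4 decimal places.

0.0565

Var(ȳ_str) = Σₕ Wₕ²(1 − fₕ)sₕ²/nₕ with Wₕ = Nₕ/N, N = 35847.
Suburban: Wₕ = 0.39704857; term = 0.39704857²·(1 − 0.09140729)·24.3/1301 = 0.0026753801.
Rural: Wₕ = 0.25343822; term = 0.25343822²·(1 − 0.21772152)·8.39/1978 = 2.1312838 × 10^-4.
Urban: Wₕ = 0.34951321; term = 0.34951321²·(1 − 0.12826243)·4.5/1607 = 2.9820134 × 10^-4.
Sum = 0.0031867098.
SE = √(0.0031867098) = 0.0565.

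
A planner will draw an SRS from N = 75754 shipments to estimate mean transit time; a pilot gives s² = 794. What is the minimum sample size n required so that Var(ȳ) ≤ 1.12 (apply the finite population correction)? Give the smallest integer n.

703

Without fpc, n₀ = s²/D = 794/1.12 = 708.9286.
With fpc, (1 − n/N)·s²/n ≤ D requires n ≥ n₀/(1 + n₀/N) = 708.9286/(1 + 708.9286/75754) = 702.3557.
Rounding up, n = 703.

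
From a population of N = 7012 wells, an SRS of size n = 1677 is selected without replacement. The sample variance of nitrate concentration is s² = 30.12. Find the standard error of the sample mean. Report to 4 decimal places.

0.1169

Under SRS without replacement, Var(ȳ) = (1 − f)·s²/n with f = n/N = 1677/7012 = 0.23916144.
Var(ȳ) = (1 − 0.23916144)·30.12/1677 = 0.76083856·0.017960644 = 0.013665151.
SE(ȳ) = √(0.013665151) = 0.1169.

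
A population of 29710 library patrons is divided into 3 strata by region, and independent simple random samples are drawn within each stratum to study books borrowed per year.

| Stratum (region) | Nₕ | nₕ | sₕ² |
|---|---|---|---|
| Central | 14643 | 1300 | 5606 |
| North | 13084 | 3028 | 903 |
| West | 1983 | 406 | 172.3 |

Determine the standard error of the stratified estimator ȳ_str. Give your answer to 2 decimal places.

1.00

Var(ȳ_str) = Σₕ Wₕ²(1 − fₕ)sₕ²/nₕ with Wₕ = Nₕ/N, N = 29710.
Central: Wₕ = 0.49286436; term = 0.49286436²·(1 − 0.08877962)·5606/1300 = 0.95452649.
North: Wₕ = 0.44039044; term = 0.44039044²·(1 − 0.23142770)·903/3028 = 0.04445211.
West: Wₕ = 0.06674520; term = 0.06674520²·(1 − 0.20474029)·172.3/406 = 0.001503517.
Sum = 1.0004821.
SE = √(1.0004821) = 1.00.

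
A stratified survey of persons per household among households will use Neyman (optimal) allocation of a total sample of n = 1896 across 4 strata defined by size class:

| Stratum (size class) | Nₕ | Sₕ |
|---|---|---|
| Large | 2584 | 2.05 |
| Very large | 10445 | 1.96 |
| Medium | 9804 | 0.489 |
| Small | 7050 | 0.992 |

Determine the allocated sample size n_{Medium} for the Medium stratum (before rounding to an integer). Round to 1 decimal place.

242.0

Neyman allocation: nₕ = n·NₕSₕ / Σⱼ NⱼSⱼ.
Σ NⱼSⱼ = 2584·2.05 + 10445·1.96 + 9804·0.489 + 7050·0.992 = 37557.156.
n_{Medium} = 1896·9804·0.489 / 37557.156 = 242.0.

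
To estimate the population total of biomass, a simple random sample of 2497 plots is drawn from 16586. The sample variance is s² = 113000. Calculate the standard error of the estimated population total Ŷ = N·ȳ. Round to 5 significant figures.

Var(Ŷ) = N²·Var(ȳ) = N²·(1 − n/N)·s²/n.
f = 2497/16586 = 0.15054866; Var(ȳ) = 0.84945134·113000/2497 = 38.44133.
Var(Ŷ) = 16586² · 38.44133 = 1.0575033 × 10^10.
SE(Ŷ) = √(1.0575033 × 10^10) = 102830.

102830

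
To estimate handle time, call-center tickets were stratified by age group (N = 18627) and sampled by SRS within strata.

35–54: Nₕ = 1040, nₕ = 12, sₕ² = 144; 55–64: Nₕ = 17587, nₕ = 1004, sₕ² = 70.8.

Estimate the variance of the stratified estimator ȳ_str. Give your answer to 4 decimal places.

Var(ȳ_str) = Σₕ Wₕ²(1 − fₕ)sₕ²/nₕ with Wₕ = Nₕ/N, N = 18627.
35–54: Wₕ = 0.05583293; term = 0.05583293²·(1 − 0.01153846)·144/12 = 0.036976165.
55–64: Wₕ = 0.94416707; term = 0.94416707²·(1 − 0.05708762)·70.8/1004 = 0.059274593.
Sum = 0.096250758.

0.0963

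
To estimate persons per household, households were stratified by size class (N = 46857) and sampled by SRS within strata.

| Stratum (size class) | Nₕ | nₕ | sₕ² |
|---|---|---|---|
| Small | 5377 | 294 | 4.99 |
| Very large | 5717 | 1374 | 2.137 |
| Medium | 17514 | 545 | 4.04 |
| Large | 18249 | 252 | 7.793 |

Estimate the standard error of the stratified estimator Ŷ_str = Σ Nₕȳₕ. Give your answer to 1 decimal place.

3586.4

Var(Ŷ_str) = Σₕ Nₕ²(1 − fₕ)sₕ²/nₕ.
Small: 5377²·(1 − 294/5377)·4.99/294 = 463888.24.
Very large: 5717²·(1 − 1374/5717)·2.137/1374 = 38616.758.
Medium: 17514²·(1 − 545/17514)·4.04/545 = 2.2030607 × 10^6.
Large: 18249²·(1 − 252/18249)·7.793/252 = 1.0156482 × 10^7.
Sum = 1.2862048 × 10^7.
SE = √(1.2862048 × 10^7) = 3586.4.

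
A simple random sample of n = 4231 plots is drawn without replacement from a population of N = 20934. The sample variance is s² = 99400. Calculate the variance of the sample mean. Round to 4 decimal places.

Under SRS without replacement, Var(ȳ) = (1 − f)·s²/n with f = n/N = 4231/20934 = 0.20211140.
Var(ȳ) = (1 − 0.20211140)·99400/4231 = 0.79788860·23.493264 = 18.745008.

18.7450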